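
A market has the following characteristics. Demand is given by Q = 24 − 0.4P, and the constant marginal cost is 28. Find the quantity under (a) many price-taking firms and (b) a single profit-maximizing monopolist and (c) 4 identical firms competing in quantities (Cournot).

Competition: Q = 12.8; Monopoly: Q = 6.4; Cournot: Q = 10.24

Inverting demand: P = 60 − 2.5Q.
Perfect competition: P = MC = 28, so 60 − 2.5Q = 28 and Q = 12.8.
Monopoly sets MR = MC: 60 − 5Q = 28 ⇒ Q = 6.4, P = 60 − 2.5·6.4 = 44.
With 4 symmetric Cournot firms, each firm's FOC gives 60 − 12.5q = 28, so q = 2.56, Q = 4·2.56 = 10.24, and P = 34.4.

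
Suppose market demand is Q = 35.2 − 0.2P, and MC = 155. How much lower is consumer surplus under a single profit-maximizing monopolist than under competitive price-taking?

CS falls by 33.075

Inverting demand: P = 176 − 5Q.
Perfect competition: P = MC = 155, so 176 − 5Q = 155 and Q = 4.2.
CS = ½·(176 − 155)·4.2 = 44.1.
A monopolist chooses Q where MR = MC. MR = 176 − 10Q; setting this equal to 155 gives Q = 2.1 and P = 165.5.
CS = ½·(176 − 165.5)·2.1 = 11.025.
Change in consumer surplus: 11.025 − 44.1 = −33.075.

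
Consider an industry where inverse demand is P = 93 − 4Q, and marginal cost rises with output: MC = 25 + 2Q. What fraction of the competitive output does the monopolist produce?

Monopoly sets MR = MC: 93 − 8Q = 25 + 2Q ⇒ Q = 6.8, P = 93 − 4·6.8 = 65.8.
Under competition P = MC: 93 − 4Q = 25 + 2Q ⇒ Q = 34/3, P = 143/3.
Ratio Q_m/Q_c = 6.8/(34/3) = 0.6.

Q_m/Q_c = 0.6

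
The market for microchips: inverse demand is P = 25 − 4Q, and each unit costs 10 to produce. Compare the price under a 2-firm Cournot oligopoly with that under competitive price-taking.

In a 2-firm Cournot equilibrium, symmetry and the first-order condition give q = (25 − 10)/(12) = 1.25. So Q = 2.5 and P = 15.
Perfect competition: P = MC = 10, so 25 − 4Q = 10 and Q = 3.75.

Cournot: P = 15; Competition: P = 10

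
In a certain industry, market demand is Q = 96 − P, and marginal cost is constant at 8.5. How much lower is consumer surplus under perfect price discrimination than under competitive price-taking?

Consumer surplus falls by 3828.125

Inverting demand: P = 96 − Q.
Competitive firms price at marginal cost: P = 8.5, giving Q = 87.5.
CS = ½·(96 − 8.5)·87.5 = 3828.125.
Under first-degree price discrimination the firm charges each unit its demand price and produces up to where P = MC, i.e. Q = 87.5. Consumer surplus is zero; producer surplus equals total surplus.
CS = 0.
Change in consumer surplus: 0 − 3828.125 = −3828.125.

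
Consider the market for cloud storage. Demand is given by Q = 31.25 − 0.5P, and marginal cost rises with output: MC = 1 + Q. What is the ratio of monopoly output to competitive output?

Q_m/Q_c = 0.6

Inverting demand: P = 62.5 − 2Q.
Monopoly sets MR = MC: 62.5 − 4Q = 1 + Q ⇒ Q = 12.3, P = 62.5 − 2·12.3 = 37.9.
Competitive equilibrium sets price equal to marginal cost: 62.5 − 2Q = 1 + Q, so Q = 20.5 and P = 21.5.
Ratio Q_m/Q_c = 12.3/20.5 = 0.6.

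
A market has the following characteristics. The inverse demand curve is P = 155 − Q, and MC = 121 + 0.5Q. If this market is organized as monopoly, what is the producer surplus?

A monopolist chooses Q where MR = MC. MR = 155 − 2Q; setting this equal to 121 + 0.5Q gives Q = 13.6 and P = 141.4.
PS = P·Q − VC(Q) = 141.4·13.6 − (121·13.6 + ½·0.5·13.6²) = 231.2.

PS = 231.2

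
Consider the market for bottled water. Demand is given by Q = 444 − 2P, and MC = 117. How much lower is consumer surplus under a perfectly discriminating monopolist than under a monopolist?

Inverting demand: P = 222 − 0.5Q.
A monopolist chooses Q where MR = MC. MR = 222 − Q; setting this equal to 117 gives Q = 105 and P = 169.5.
CS = ½·(222 − 169.5)·105 = 2756.25.
With perfect price discrimination, output is the efficient level Q = 210 (where demand meets MC), but every buyer pays their willingness to pay: CS = 0 and PS = total surplus.
CS = 0.
Change in consumer surplus: 0 − 2756.25 = −2756.25.

CS falls by 2756.25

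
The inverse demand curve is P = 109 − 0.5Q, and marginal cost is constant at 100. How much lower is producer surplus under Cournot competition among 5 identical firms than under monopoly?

Monopoly sets MR = MC: 109 − Q = 100 ⇒ Q = 9, P = 109 − 0.5·9 = 104.5.
PS = (104.5 − 100)·9 = 40.5.
With 5 symmetric Cournot firms, each firm's FOC gives 109 − 3q = 100, so q = 3, Q = 5·3 = 15, and P = 101.5.
PS = (101.5 − 100)·15 = 22.5.
Change in producer surplus: 22.5 − 40.5 = −18.

Producer surplus falls by 18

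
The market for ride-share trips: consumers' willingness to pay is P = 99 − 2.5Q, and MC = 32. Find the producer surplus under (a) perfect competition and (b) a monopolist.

Perfect competition: P = MC = 32, so 99 − 2.5Q = 32 and Q = 26.8.
PS = (32 − 32)·26.8 = 0.
Monopoly sets MR = MC: 99 − 5Q = 32 ⇒ Q = 13.4, P = 99 − 2.5·13.4 = 65.5.
PS = (65.5 − 32)·13.4 = 448.9.

Competition: PS = 0; Monopoly: PS = 448.9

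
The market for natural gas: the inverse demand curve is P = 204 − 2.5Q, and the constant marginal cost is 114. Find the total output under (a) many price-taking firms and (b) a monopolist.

Competition: Q = 36; Monopoly: Q = 18

Competitive firms price at marginal cost: P = 114, giving Q = 36.
A monopolist chooses Q where MR = MC. MR = 204 − 5Q; setting this equal to 114 gives Q = 18 and P = 159.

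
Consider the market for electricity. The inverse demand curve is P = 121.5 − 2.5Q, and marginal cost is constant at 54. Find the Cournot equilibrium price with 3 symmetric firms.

P = 70.875

With 3 symmetric Cournot firms, each firm's FOC gives 121.5 − 10q = 54, so q = 6.75, Q = 3·6.75 = 20.25, and P = 70.875.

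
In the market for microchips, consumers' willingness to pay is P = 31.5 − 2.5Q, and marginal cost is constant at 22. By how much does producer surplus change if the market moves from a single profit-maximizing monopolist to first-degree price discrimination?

Producer surplus rises by 9.025

Monopoly sets MR = MC: 31.5 − 5Q = 22 ⇒ Q = 1.9, P = 31.5 − 2.5·1.9 = 26.75.
PS = (26.75 − 22)·1.9 = 9.025.
With perfect price discrimination, output is the efficient level Q = 3.8 (where demand meets MC), but every buyer pays their willingness to pay: CS = 0 and PS = total surplus.
PS = ½·(31.5 − 22)·3.8 = 18.05.
Change in producer surplus: 18.05 − 9.025 = 9.025.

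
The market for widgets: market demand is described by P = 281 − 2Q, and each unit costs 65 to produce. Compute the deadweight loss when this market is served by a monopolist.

Under competition P = MC = 65, so Q = (281 − 65)/2 = 108.
Monopoly sets MR = MC: 281 − 4Q = 65 ⇒ Q = 54, P = 281 − 2·54 = 173.
DWL is the triangle between Q = 54 and Q = 108: ½·(108 − 54)·(173 − 65) = 2916.

DWL = 2916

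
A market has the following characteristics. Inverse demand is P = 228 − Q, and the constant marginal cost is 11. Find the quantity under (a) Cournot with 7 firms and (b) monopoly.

In a 7-firm Cournot equilibrium, symmetry and the first-order condition give q = (228 − 11)/(8) = 27.125. So Q = 189.875 and P = 38.125.
Monopoly sets MR = MC: 228 − 2Q = 11 ⇒ Q = 108.5, P = 228 − 108.5 = 119.5.

Cournot: Q = 189.875; Monopoly: Q = 108.5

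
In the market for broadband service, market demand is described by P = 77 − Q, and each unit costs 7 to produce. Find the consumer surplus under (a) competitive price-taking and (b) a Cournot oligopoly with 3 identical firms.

Perfect competition: P = MC = 7, so 77 − Q = 7 and Q = 70.
CS = ½·(77 − 7)·70 = 2450.
With 3 symmetric Cournot firms, each firm's FOC gives 77 − 4q = 7, so q = 17.5, Q = 3·17.5 = 52.5, and P = 24.5.
CS = ½·(77 − 24.5)·52.5 = 1378.125.

Competition: CS = 2450; Cournot: CS = 1378.125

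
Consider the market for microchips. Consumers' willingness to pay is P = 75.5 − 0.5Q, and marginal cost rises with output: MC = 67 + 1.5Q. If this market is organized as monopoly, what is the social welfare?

TS = 17.34

The monopolist equates marginal revenue to marginal cost: 75.5 − Q = 67 + 1.5Q, so Q = 3.4. From demand, P = 73.8.
CS = ½·(75.5 − 73.8)·3.4 = 2.89; PS = (73.8·3.4 − 67·3.4 − ½·1.5·3.4²) = 14.45; TS = 17.34.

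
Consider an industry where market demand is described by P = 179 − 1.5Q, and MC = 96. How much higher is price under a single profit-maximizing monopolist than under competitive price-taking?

Under competition P = MC = 96, so Q = (179 − 96)/1.5 = 166/3.
The monopolist equates marginal revenue to marginal cost: 179 − 3Q = 96, so Q = 83/3. From demand, P = 137.5.
Change in price: 137.5 − 96 = 41.5.

P rises by 41.5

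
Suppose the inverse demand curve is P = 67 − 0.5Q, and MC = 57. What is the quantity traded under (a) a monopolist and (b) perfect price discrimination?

Monopoly: Q = 10; Perfect PD: Q = 20

Monopoly sets MR = MC: 67 − Q = 57 ⇒ Q = 10, P = 67 − 0.5·10 = 62.
A perfectly discriminating monopolist sells every unit with P(Q) ≥ MC(Q), so output equals the competitive quantity Q = 20. Each buyer pays their reservation price, so CS = 0 and the firm captures all surplus.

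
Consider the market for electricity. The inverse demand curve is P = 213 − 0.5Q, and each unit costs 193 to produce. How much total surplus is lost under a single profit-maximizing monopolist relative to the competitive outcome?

Under competition P = MC = 193, so Q = (213 − 193)/0.5 = 40.
A monopolist chooses Q where MR = MC. MR = 213 − Q; setting this equal to 193 gives Q = 20 and P = 203.
DWL is the triangle between Q = 20 and Q = 40: ½·(40 − 20)·(203 − 193) = 100.

DWL = 100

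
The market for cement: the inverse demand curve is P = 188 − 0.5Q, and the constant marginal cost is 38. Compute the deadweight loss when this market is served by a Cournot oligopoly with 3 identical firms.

DWL = 1406.25

Competitive firms price at marginal cost: P = 38, giving Q = 300.
In a 3-firm Cournot equilibrium, symmetry and the first-order condition give q = (188 − 38)/(2) = 75. So Q = 225 and P = 75.5.
DWL is the triangle between Q = 225 and Q = 300: ½·(300 − 225)·(75.5 − 38) = 1406.25.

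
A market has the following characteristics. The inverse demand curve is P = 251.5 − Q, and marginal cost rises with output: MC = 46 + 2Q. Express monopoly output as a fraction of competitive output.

Monopoly sets MR = MC: 251.5 − 2Q = 46 + 2Q ⇒ Q = 51.375, P = 251.5 − 51.375 = 200.125.
Under competition P = MC: 251.5 − Q = 46 + 2Q ⇒ Q = 68.5, P = 183.
Ratio Q_m/Q_c = 51.375/68.5 = 0.75.

Q_m/Q_c = 0.75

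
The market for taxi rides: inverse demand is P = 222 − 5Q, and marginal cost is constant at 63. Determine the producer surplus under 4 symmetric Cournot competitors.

Cournot with 4 identical firms: the symmetric best-response condition is 222 − 25q = 63. Each firm produces q = 6.36, total output Q = 25.44, price P = 94.8.
PS = (94.8 − 63)·25.44 = 808.992.

PS = 808.992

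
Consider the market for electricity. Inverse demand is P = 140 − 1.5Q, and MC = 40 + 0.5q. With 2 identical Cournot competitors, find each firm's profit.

π_i = 700

Cournot with 2 identical firms: the symmetric best-response condition is 140 − 4.5q = 40 + 0.5q. Each firm produces q = 20, total output Q = 40, price P = 80.
Each firm's profit = 80·20 − (40·20 + ½·0.5·20²) = 700.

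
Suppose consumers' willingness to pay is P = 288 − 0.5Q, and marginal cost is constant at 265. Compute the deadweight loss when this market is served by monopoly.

DWL = 132.25

Under competition P = MC = 265, so Q = (288 − 265)/0.5 = 46.
Monopoly sets MR = MC: 288 − Q = 265 ⇒ Q = 23, P = 288 − 0.5·23 = 276.5.
DWL is the triangle between Q = 23 and Q = 46: ½·(46 − 23)·(276.5 − 265) = 132.25.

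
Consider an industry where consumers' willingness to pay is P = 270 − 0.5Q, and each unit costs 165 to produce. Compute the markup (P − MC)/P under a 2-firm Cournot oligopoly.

With 2 symmetric Cournot firms, each firm's FOC gives 270 − 1.5q = 165, so q = 70, Q = 2·70 = 140, and P = 200.
Lerner index = (P − MC)/P = (200 − 165)/200 = 0.175.

Lerner index = 0.175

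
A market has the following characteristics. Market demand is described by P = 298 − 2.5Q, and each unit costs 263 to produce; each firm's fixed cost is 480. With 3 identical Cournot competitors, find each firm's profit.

In a 3-firm Cournot equilibrium, symmetry and the first-order condition give q = (298 − 263)/(10) = 3.5. So Q = 10.5 and P = 271.75.
Each firm's profit = (271.75 − 263)·3.5 − 480 = −449.375.

π_i = −449.375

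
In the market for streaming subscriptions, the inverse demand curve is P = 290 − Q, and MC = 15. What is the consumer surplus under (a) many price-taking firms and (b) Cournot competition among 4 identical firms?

Perfect competition: P = MC = 15, so 290 − Q = 15 and Q = 275.
CS = ½·(290 − 15)·275 = 37812.5.
Cournot with 4 identical firms: the symmetric best-response condition is 290 − 5q = 15. Each firm produces q = 55, total output Q = 220, price P = 70.
CS = ½·(290 − 70)·220 = 24200.

Competition: CS = 37812.5; Cournot: CS = 24200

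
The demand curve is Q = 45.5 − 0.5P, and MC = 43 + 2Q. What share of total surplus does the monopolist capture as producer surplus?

PS/TS = 0.75

Inverting demand: P = 91 − 2Q.
The monopolist equates marginal revenue to marginal cost: 91 − 4Q = 43 + 2Q, so Q = 8. From demand, P = 75.
CS = ½·(91 − 75)·8 = 64.
PS = P·Q − VC(Q) = 75·8 − (43·8 + ½·2·8²) = 192.
Share captured = PS/TS = 192/256 = 0.75.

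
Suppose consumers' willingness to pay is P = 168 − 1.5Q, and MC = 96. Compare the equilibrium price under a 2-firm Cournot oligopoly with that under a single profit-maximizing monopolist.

Cournot: P = 120; Monopoly: P = 132

With 2 symmetric Cournot firms, each firm's FOC gives 168 − 4.5q = 96, so q = 16, Q = 2·16 = 32, and P = 120.
The monopolist equates marginal revenue to marginal cost: 168 − 3Q = 96, so Q = 24. From demand, P = 132.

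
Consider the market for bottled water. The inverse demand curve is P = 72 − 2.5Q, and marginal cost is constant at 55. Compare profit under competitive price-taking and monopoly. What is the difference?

Competitive firms price at marginal cost: P = 55, giving Q = 6.8.
Profit = (55 − 55)·6.8 = 0.
The monopolist equates marginal revenue to marginal cost: 72 − 5Q = 55, so Q = 3.4. From demand, P = 63.5.
Profit = (63.5 − 55)·3.4 = 28.9.
Change in profit: 28.9 − 0 = 28.9.

Profit rises by 28.9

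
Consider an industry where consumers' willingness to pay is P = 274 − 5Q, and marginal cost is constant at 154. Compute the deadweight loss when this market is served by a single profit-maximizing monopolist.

DWL = 360

Under competition P = MC = 154, so Q = (274 − 154)/5 = 24.
Monopoly sets MR = MC: 274 − 10Q = 154 ⇒ Q = 12, P = 274 − 5·12 = 214.
DWL is the triangle between Q = 12 and Q = 24: ½·(24 − 12)·(214 − 154) = 360.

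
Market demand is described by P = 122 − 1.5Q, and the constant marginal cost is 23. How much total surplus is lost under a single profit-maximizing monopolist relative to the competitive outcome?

Perfect competition: P = MC = 23, so 122 − 1.5Q = 23 and Q = 66.
A monopolist chooses Q where MR = MC. MR = 122 − 3Q; setting this equal to 23 gives Q = 33 and P = 72.5.
DWL is the triangle between Q = 33 and Q = 66: ½·(66 − 33)·(72.5 − 23) = 816.75.

DWL = 816.75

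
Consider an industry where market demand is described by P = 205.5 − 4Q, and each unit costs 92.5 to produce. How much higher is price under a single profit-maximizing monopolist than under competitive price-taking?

Perfect competition: P = MC = 92.5, so 205.5 − 4Q = 92.5 and Q = 28.25.
A monopolist chooses Q where MR = MC. MR = 205.5 − 8Q; setting this equal to 92.5 gives Q = 14.125 and P = 149.
Change in price: 149 − 92.5 = 56.5.

P rises by 56.5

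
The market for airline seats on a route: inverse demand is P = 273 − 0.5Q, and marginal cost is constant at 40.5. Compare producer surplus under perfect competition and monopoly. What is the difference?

PS rises by 27028.125

Under competition P = MC = 40.5, so Q = (273 − 40.5)/0.5 = 465.
PS = (40.5 − 40.5)·465 = 0.
Monopoly sets MR = MC: 273 − Q = 40.5 ⇒ Q = 232.5, P = 273 − 0.5·232.5 = 156.75.
PS = (156.75 − 40.5)·232.5 = 27028.125.
Change in producer surplus: 27028.125 − 0 = 27028.125.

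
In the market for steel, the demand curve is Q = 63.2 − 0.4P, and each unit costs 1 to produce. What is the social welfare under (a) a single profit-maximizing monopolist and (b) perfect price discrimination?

Monopoly: TS = 3697.35; Perfect PD: TS = 4929.8

Inverting demand: P = 158 − 2.5Q.
Monopoly sets MR = MC: 158 − 5Q = 1 ⇒ Q = 31.4, P = 158 − 2.5·31.4 = 79.5.
CS = ½·(158 − 79.5)·31.4 = 1232.45; PS = (79.5 − 1)·31.4 = 2464.9; TS = 3697.35.
Under first-degree price discrimination the firm charges each unit its demand price and produces up to where P = MC, i.e. Q = 62.8. Consumer surplus is zero; producer surplus equals total surplus.
TS = 4929.8 (equal to competitive TS).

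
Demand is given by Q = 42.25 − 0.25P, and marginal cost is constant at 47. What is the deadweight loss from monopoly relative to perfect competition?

Inverting demand: P = 169 − 4Q.
Competitive firms price at marginal cost: P = 47, giving Q = 30.5.
The monopolist equates marginal revenue to marginal cost: 169 − 8Q = 47, so Q = 15.25. From demand, P = 108.
DWL is the triangle between Q = 15.25 and Q = 30.5: ½·(30.5 − 15.25)·(108 − 47) = 465.125.

DWL = 465.125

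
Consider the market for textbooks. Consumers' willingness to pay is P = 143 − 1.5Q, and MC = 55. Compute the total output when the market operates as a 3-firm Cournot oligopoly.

Q = 44

With 3 symmetric Cournot firms, each firm's FOC gives 143 − 6q = 55, so q = 44/3, Q = 3·44/3 = 44, and P = 77.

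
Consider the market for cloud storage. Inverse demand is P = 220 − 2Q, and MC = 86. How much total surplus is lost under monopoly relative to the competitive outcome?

DWL = 1122.25

Competitive firms price at marginal cost: P = 86, giving Q = 67.
The monopolist equates marginal revenue to marginal cost: 220 − 4Q = 86, so Q = 33.5. From demand, P = 153.
DWL is the triangle between Q = 33.5 and Q = 67: ½·(67 − 33.5)·(153 − 86) = 1122.25.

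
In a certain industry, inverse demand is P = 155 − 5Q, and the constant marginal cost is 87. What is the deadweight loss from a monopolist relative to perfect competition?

Under competition P = MC = 87, so Q = (155 − 87)/5 = 13.6.
The monopolist equates marginal revenue to marginal cost: 155 − 10Q = 87, so Q = 6.8. From demand, P = 121.
DWL is the triangle between Q = 6.8 and Q = 13.6: ½·(13.6 − 6.8)·(121 − 87) = 115.6.

DWL = 115.6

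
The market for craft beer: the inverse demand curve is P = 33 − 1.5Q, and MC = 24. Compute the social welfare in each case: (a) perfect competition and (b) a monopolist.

Competition: TS = 27; Monopoly: TS = 20.25

Perfect competition: P = MC = 24, so 33 − 1.5Q = 24 and Q = 6.
CS = ½·(33 − 24)·6 = 27; PS = (24 − 24)·6 = 0; TS = 27.
A monopolist chooses Q where MR = MC. MR = 33 − 3Q; setting this equal to 24 gives Q = 3 and P = 28.5.
CS = ½·(33 − 28.5)·3 = 6.75; PS = (28.5 − 24)·3 = 13.5; TS = 20.25.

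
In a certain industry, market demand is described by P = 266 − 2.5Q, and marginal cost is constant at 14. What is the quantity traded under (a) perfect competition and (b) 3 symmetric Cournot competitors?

Perfect competition: P = MC = 14, so 266 − 2.5Q = 14 and Q = 100.8.
In a 3-firm Cournot equilibrium, symmetry and the first-order condition give q = (266 − 14)/(10) = 25.2. So Q = 75.6 and P = 77.

Competition: Q = 100.8; Cournot: Q = 75.6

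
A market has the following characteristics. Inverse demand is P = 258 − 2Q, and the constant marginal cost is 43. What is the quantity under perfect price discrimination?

Under first-degree price discrimination the firm charges each unit its demand price and produces up to where P = MC, i.e. Q = 107.5. Consumer surplus is zero; producer surplus equals total surplus.

Q = 107.5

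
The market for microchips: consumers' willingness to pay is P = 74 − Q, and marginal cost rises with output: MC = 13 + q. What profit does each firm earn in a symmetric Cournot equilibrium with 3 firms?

In a 3-firm Cournot equilibrium, symmetry and the first-order condition give q = (74 − 13)/(5) = 12.2. So Q = 36.6 and P = 37.4.
Each firm's profit = 37.4·12.2 − (13·12.2 + ½·1·12.2²) = 223.26.

π_i = 223.26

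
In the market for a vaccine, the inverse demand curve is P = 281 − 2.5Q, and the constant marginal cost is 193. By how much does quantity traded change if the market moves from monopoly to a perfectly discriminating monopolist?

Quantity traded rises by 17.6

A monopolist chooses Q where MR = MC. MR = 281 − 5Q; setting this equal to 193 gives Q = 17.6 and P = 237.
With perfect price discrimination, output is the efficient level Q = 35.2 (where demand meets MC), but every buyer pays their willingness to pay: CS = 0 and PS = total surplus.
Change in quantity traded: 35.2 − 17.6 = 17.6.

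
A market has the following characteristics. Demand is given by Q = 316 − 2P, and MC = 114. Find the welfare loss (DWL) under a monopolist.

DWL = 484

Inverting demand: P = 158 − 0.5Q.
Under competition P = MC = 114, so Q = (158 − 114)/0.5 = 88.
A monopolist chooses Q where MR = MC. MR = 158 − Q; setting this equal to 114 gives Q = 44 and P = 136.
DWL is the triangle between Q = 44 and Q = 88: ½·(88 − 44)·(136 − 114) = 484.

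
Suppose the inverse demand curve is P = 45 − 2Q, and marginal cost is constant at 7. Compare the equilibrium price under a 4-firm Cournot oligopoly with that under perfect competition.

In a 4-firm Cournot equilibrium, symmetry and the first-order condition give q = (45 − 7)/(10) = 3.8. So Q = 15.2 and P = 14.6.
Under competition P = MC = 7, so Q = (45 − 7)/2 = 19.

Cournot: P = 14.6; Competition: P = 7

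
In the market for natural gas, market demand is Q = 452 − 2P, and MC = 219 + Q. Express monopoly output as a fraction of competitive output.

Q_m/Q_c = 0.75

Inverting demand: P = 226 − 0.5Q.
The monopolist equates marginal revenue to marginal cost: 226 − Q = 219 + Q, so Q = 3.5. From demand, P = 224.25.
Competitive equilibrium sets price equal to marginal cost: 226 − 0.5Q = 219 + Q, so Q = 14/3 and P = 671/3.
Ratio Q_m/Q_c = 3.5/(14/3) = 0.75.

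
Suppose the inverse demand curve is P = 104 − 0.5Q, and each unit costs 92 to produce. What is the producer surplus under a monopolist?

A monopolist chooses Q where MR = MC. MR = 104 − Q; setting this equal to 92 gives Q = 12 and P = 98.
PS = (98 − 92)·12 = 72.

PS = 72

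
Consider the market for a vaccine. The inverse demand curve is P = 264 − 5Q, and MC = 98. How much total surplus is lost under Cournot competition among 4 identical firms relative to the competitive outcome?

Competitive firms price at marginal cost: P = 98, giving Q = 33.2.
In a 4-firm Cournot equilibrium, symmetry and the first-order condition give q = (264 − 98)/(25) = 6.64. So Q = 26.56 and P = 131.2.
DWL is the triangle between Q = 26.56 and Q = 33.2: ½·(33.2 − 26.56)·(131.2 − 98) = 110.224.

DWL = 110.224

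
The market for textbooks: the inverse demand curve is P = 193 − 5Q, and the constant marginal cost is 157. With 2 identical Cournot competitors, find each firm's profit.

Cournot with 2 identical firms: the symmetric best-response condition is 193 − 15q = 157. Each firm produces q = 2.4, total output Q = 4.8, price P = 169.
Each firm's profit = (169 − 157)·2.4 = 28.8.

π_i = 28.8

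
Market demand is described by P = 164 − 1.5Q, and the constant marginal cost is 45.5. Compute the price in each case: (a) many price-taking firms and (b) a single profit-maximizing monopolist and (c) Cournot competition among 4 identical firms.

Under competition P = MC = 45.5, so Q = (164 − 45.5)/1.5 = 79.
A monopolist chooses Q where MR = MC. MR = 164 − 3Q; setting this equal to 45.5 gives Q = 39.5 and P = 104.75.
With 4 symmetric Cournot firms, each firm's FOC gives 164 − 7.5q = 45.5, so q = 15.8, Q = 4·15.8 = 63.2, and P = 69.2.

Competition: P = 45.5; Monopoly: P = 104.75; Cournot: P = 69.2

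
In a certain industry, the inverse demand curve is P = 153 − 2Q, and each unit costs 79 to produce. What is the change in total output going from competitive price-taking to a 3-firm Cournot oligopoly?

Perfect competition: P = MC = 79, so 153 − 2Q = 79 and Q = 37.
In a 3-firm Cournot equilibrium, symmetry and the first-order condition give q = (153 − 79)/(8) = 9.25. So Q = 27.75 and P = 97.5.
Change in total output: 27.75 − 37 = −9.25.

Q falls by 9.25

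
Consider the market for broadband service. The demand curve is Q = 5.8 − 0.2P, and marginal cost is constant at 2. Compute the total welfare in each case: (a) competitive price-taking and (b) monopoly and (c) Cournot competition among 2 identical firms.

Competition: TS = 72.9; Monopoly: TS = 54.675; Cournot: TS = 64.8

Inverting demand: P = 29 − 5Q.
Perfect competition: P = MC = 2, so 29 − 5Q = 2 and Q = 5.4.
CS = ½·(29 − 2)·5.4 = 72.9; PS = (2 − 2)·5.4 = 0; TS = 72.9.
Monopoly sets MR = MC: 29 − 10Q = 2 ⇒ Q = 2.7, P = 29 − 5·2.7 = 15.5.
CS = ½·(29 − 15.5)·2.7 = 18.225; PS = (15.5 − 2)·2.7 = 36.45; TS = 54.675.
With 2 symmetric Cournot firms, each firm's FOC gives 29 − 15q = 2, so q = 1.8, Q = 2·1.8 = 3.6, and P = 11.
CS = ½·(29 − 11)·3.6 = 32.4; PS = (11 − 2)·3.6 = 32.4; TS = 64.8.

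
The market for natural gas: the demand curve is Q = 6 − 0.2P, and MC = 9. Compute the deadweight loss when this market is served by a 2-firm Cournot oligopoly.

DWL = 4.9

Inverting demand: P = 30 − 5Q.
Competitive firms price at marginal cost: P = 9, giving Q = 4.2.
With 2 symmetric Cournot firms, each firm's FOC gives 30 − 15q = 9, so q = 1.4, Q = 2·1.4 = 2.8, and P = 16.
DWL is the triangle between Q = 2.8 and Q = 4.2: ½·(4.2 − 2.8)·(16 − 9) = 4.9.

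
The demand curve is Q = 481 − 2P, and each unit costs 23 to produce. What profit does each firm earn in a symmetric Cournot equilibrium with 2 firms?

Inverting demand: P = 240.5 − 0.5Q.
Cournot with 2 identical firms: the symmetric best-response condition is 240.5 − 1.5q = 23. Each firm produces q = 145, total output Q = 290, price P = 95.5.
Each firm's profit = (95.5 − 23)·145 = 10512.5.

π_i = 10512.5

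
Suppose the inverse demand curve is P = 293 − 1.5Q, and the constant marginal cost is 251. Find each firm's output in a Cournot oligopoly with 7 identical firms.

q_i = 3.5

In a 7-firm Cournot equilibrium, symmetry and the first-order condition give q = (293 − 251)/(12) = 3.5. So Q = 24.5 and P = 256.25.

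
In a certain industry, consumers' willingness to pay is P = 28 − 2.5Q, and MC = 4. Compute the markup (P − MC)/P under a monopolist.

Lerner index = 0.75

The monopolist equates marginal revenue to marginal cost: 28 − 5Q = 4, so Q = 4.8. From demand, P = 16.
Lerner index = (P − MC)/P = (16 − 4)/16 = 0.75.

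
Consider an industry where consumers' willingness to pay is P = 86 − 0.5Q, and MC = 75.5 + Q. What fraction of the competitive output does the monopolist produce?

Q_m/Q_c = 0.75

The monopolist equates marginal revenue to marginal cost: 86 − Q = 75.5 + Q, so Q = 5.25. From demand, P = 83.375.
Under competition P = MC: 86 − 0.5Q = 75.5 + Q ⇒ Q = 7, P = 82.5.
Ratio Q_m/Q_c = 5.25/7 = 0.75.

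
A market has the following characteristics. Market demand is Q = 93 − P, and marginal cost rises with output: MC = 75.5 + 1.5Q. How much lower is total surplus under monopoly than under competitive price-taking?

Inverting demand: P = 93 − Q.
Competitive equilibrium sets price equal to marginal cost: 93 − Q = 75.5 + 1.5Q, so Q = 7 and P = 86.
CS = ½·(93 − 86)·7 = 24.5; PS = (86·7 − 75.5·7 − ½·1.5·7²) = 36.75; TS = 61.25.
Monopoly sets MR = MC: 93 − 2Q = 75.5 + 1.5Q ⇒ Q = 5, P = 93 − 5 = 88.
CS = ½·(93 − 88)·5 = 12.5; PS = (88·5 − 75.5·5 − ½·1.5·5²) = 43.75; TS = 56.25.
Change in total surplus: 56.25 − 61.25 = −5.

Total surplus falls by 5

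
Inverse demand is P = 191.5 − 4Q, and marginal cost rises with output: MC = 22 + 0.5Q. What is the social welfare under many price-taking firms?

Under competition P = MC: 191.5 − 4Q = 22 + 0.5Q ⇒ Q = 113/3, P = 245/6.
CS = ½·(191.5 − 245/6)·113/3 = 25538/9; PS = (245/6·113/3 − 22·113/3 − ½·0.5·(113/3)²) = 12769/36; TS = 3192.25.

TS = 3192.25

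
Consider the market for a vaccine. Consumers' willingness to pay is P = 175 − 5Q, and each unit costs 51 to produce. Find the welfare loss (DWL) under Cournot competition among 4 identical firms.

Competitive firms price at marginal cost: P = 51, giving Q = 24.8.
With 4 symmetric Cournot firms, each firm's FOC gives 175 − 25q = 51, so q = 4.96, Q = 4·4.96 = 19.84, and P = 75.8.
DWL is the triangle between Q = 19.84 and Q = 24.8: ½·(24.8 − 19.84)·(75.8 − 51) = 61.504.

DWL = 61.504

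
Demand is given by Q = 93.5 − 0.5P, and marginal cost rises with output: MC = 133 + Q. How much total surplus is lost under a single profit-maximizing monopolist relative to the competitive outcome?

DWL = 77.76

Inverting demand: P = 187 − 2Q.
Competitive equilibrium sets price equal to marginal cost: 187 − 2Q = 133 + Q, so Q = 18 and P = 151.
Monopoly sets MR = MC: 187 − 4Q = 133 + Q ⇒ Q = 10.8, P = 187 − 2·10.8 = 165.4.
CS = ½·(187 − 151)·18 = 324; PS = (151·18 − 133·18 − ½·1·18²) = 162; TS = 486.
CS = ½·(187 − 165.4)·10.8 = 116.64; PS = (165.4·10.8 − 133·10.8 − ½·1·10.8²) = 291.6; TS = 408.24.
DWL = 486 − 408.24 = 77.76.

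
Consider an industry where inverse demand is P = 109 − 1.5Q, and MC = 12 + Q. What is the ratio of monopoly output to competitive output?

A monopolist chooses Q where MR = MC. MR = 109 − 3Q; setting this equal to 12 + Q gives Q = 24.25 and P = 72.625.
Competitive equilibrium sets price equal to marginal cost: 109 − 1.5Q = 12 + Q, so Q = 38.8 and P = 50.8.
Ratio Q_m/Q_c = 24.25/38.8 = 0.625.

Q_m/Q_c = 0.625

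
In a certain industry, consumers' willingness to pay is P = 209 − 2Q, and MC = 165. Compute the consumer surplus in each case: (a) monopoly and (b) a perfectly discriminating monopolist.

Monopoly: CS = 121; Perfect PD: CS = 0

Monopoly sets MR = MC: 209 − 4Q = 165 ⇒ Q = 11, P = 209 − 2·11 = 187.
CS = ½·(209 − 187)·11 = 121.
With perfect price discrimination, output is the efficient level Q = 22 (where demand meets MC), but every buyer pays their willingness to pay: CS = 0 and PS = total surplus.
CS = 0.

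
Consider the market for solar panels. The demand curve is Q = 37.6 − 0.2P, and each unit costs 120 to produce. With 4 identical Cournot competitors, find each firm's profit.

π_i = 36.992

Inverting demand: P = 188 − 5Q.
Cournot with 4 identical firms: the symmetric best-response condition is 188 − 25q = 120. Each firm produces q = 2.72, total output Q = 10.88, price P = 133.6.
Each firm's profit = (133.6 − 120)·2.72 = 36.992.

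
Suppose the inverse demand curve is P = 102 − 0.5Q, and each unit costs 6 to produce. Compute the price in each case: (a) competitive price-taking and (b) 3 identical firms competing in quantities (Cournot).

Competitive firms price at marginal cost: P = 6, giving Q = 192.
With 3 symmetric Cournot firms, each firm's FOC gives 102 − 2q = 6, so q = 48, Q = 3·48 = 144, and P = 30.

Competition: P = 6; Cournot: P = 30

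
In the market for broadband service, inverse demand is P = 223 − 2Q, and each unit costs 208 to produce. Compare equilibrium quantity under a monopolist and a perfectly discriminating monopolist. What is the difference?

A monopolist chooses Q where MR = MC. MR = 223 − 4Q; setting this equal to 208 gives Q = 3.75 and P = 215.5.
A perfectly discriminating monopolist sells every unit with P(Q) ≥ MC(Q), so output equals the competitive quantity Q = 7.5. Each buyer pays their reservation price, so CS = 0 and the firm captures all surplus.
Change in equilibrium quantity: 7.5 − 3.75 = 3.75.

Q rises by 3.75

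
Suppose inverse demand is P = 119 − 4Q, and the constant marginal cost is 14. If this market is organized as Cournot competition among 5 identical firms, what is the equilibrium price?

P = 31.5

With 5 symmetric Cournot firms, each firm's FOC gives 119 − 24q = 14, so q = 4.375, Q = 5·4.375 = 21.875, and P = 31.5.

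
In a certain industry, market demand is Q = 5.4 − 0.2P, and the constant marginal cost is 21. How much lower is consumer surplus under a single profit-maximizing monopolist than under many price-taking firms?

Inverting demand: P = 27 − 5Q.
Under competition P = MC = 21, so Q = (27 − 21)/5 = 1.2.
CS = ½·(27 − 21)·1.2 = 3.6.
The monopolist equates marginal revenue to marginal cost: 27 − 10Q = 21, so Q = 0.6. From demand, P = 24.
CS = ½·(27 − 24)·0.6 = 0.9.
Change in consumer surplus: 0.9 − 3.6 = −2.7.

CS falls by 2.7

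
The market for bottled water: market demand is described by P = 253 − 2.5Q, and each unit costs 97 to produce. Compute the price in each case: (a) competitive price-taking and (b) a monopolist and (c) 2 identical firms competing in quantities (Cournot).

Competitive firms price at marginal cost: P = 97, giving Q = 62.4.
Monopoly sets MR = MC: 253 − 5Q = 97 ⇒ Q = 31.2, P = 253 − 2.5·31.2 = 175.
In a 2-firm Cournot equilibrium, symmetry and the first-order condition give q = (253 − 97)/(7.5) = 20.8. So Q = 41.6 and P = 149.

Competition: P = 97; Monopoly: P = 175; Cournot: P = 149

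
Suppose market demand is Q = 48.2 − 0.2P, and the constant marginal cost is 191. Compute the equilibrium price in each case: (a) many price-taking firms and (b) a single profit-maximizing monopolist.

Competition: P = 191; Monopoly: P = 216

Inverting demand: P = 241 − 5Q.
Perfect competition: P = MC = 191, so 241 − 5Q = 191 and Q = 10.
The monopolist equates marginal revenue to marginal cost: 241 − 10Q = 191, so Q = 5. From demand, P = 216.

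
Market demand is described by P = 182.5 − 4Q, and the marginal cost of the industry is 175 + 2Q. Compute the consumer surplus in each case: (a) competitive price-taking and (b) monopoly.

Competition: CS = 3.125; Monopoly: CS = 1.125

Competitive equilibrium sets price equal to marginal cost: 182.5 − 4Q = 175 + 2Q, so Q = 1.25 and P = 177.5.
CS = ½·(182.5 − 177.5)·1.25 = 3.125.
The monopolist equates marginal revenue to marginal cost: 182.5 − 8Q = 175 + 2Q, so Q = 0.75. From demand, P = 179.5.
CS = ½·(182.5 − 179.5)·0.75 = 1.125.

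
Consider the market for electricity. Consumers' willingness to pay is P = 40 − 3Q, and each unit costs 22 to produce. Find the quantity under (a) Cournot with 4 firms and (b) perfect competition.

Cournot: Q = 4.8; Competition: Q = 6

In a 4-firm Cournot equilibrium, symmetry and the first-order condition give q = (40 − 22)/(15) = 1.2. So Q = 4.8 and P = 25.6.
Competitive firms price at marginal cost: P = 22, giving Q = 6.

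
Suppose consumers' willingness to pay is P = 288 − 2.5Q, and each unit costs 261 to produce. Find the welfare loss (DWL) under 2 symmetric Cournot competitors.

DWL = 16.2

Competitive firms price at marginal cost: P = 261, giving Q = 10.8.
With 2 symmetric Cournot firms, each firm's FOC gives 288 − 7.5q = 261, so q = 3.6, Q = 2·3.6 = 7.2, and P = 270.
DWL is the triangle between Q = 7.2 and Q = 10.8: ½·(10.8 − 7.2)·(270 − 261) = 16.2.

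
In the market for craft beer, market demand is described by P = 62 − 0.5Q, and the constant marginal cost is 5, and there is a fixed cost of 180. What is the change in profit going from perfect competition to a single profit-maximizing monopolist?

Under competition P = MC = 5, so Q = (62 − 5)/0.5 = 114.
Profit = (5 − 5)·114 − 180 = −180.
The monopolist equates marginal revenue to marginal cost: 62 − Q = 5, so Q = 57. From demand, P = 33.5.
Profit = (33.5 − 5)·57 − 180 = 1444.5.
Change in profit: 1444.5 − −180 = 1624.5.

π rises by 1624.5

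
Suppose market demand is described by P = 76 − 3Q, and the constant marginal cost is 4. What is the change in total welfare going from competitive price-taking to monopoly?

Perfect competition: P = MC = 4, so 76 − 3Q = 4 and Q = 24.
CS = ½·(76 − 4)·24 = 864; PS = (4 − 4)·24 = 0; TS = 864.
A monopolist chooses Q where MR = MC. MR = 76 − 6Q; setting this equal to 4 gives Q = 12 and P = 40.
CS = ½·(76 − 40)·12 = 216; PS = (40 − 4)·12 = 432; TS = 648.
Change in total welfare: 648 − 864 = −216.

TS falls by 216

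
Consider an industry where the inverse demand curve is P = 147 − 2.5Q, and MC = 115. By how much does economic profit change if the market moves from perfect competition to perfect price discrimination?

Perfect competition: P = MC = 115, so 147 − 2.5Q = 115 and Q = 12.8.
Profit = (115 − 115)·12.8 = 0.
A perfectly discriminating monopolist sells every unit with P(Q) ≥ MC(Q), so output equals the competitive quantity Q = 12.8. Each buyer pays their reservation price, so CS = 0 and the firm captures all surplus.
PS equals the full surplus area, 204.8. Profit = 204.8 = 204.8.
Change in economic profit: 204.8 − 0 = 204.8.

Economic profit rises by 204.8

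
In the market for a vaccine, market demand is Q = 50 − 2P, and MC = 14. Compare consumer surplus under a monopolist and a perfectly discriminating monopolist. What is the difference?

CS falls by 30.25

Inverting demand: P = 25 − 0.5Q.
Monopoly sets MR = MC: 25 − Q = 14 ⇒ Q = 11, P = 25 − 0.5·11 = 19.5.
CS = ½·(25 − 19.5)·11 = 30.25.
A perfectly discriminating monopolist sells every unit with P(Q) ≥ MC(Q), so output equals the competitive quantity Q = 22. Each buyer pays their reservation price, so CS = 0 and the firm captures all surplus.
CS = 0.
Change in consumer surplus: 0 − 30.25 = −30.25.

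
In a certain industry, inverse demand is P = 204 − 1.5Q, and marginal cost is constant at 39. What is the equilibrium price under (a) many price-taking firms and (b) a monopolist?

Perfect competition: P = MC = 39, so 204 − 1.5Q = 39 and Q = 110.
The monopolist equates marginal revenue to marginal cost: 204 − 3Q = 39, so Q = 55. From demand, P = 121.5.

Competition: P = 39; Monopoly: P = 121.5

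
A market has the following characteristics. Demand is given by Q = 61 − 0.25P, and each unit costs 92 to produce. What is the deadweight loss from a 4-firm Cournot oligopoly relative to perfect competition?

DWL = 115.52

Inverting demand: P = 244 − 4Q.
Perfect competition: P = MC = 92, so 244 − 4Q = 92 and Q = 38.
In a 4-firm Cournot equilibrium, symmetry and the first-order condition give q = (244 − 92)/(20) = 7.6. So Q = 30.4 and P = 122.4.
DWL is the triangle between Q = 30.4 and Q = 38: ½·(38 − 30.4)·(122.4 − 92) = 115.52.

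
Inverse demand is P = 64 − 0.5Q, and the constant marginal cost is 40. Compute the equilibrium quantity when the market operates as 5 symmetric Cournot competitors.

In a 5-firm Cournot equilibrium, symmetry and the first-order condition give q = (64 − 40)/(3) = 8. So Q = 40 and P = 44.

Q = 40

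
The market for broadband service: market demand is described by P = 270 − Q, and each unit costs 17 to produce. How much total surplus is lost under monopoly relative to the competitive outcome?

Competitive firms price at marginal cost: P = 17, giving Q = 253.
Monopoly sets MR = MC: 270 − 2Q = 17 ⇒ Q = 126.5, P = 270 − 126.5 = 143.5.
DWL is the triangle between Q = 126.5 and Q = 253: ½·(253 − 126.5)·(143.5 − 17) = 8001.125.

DWL = 8001.125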